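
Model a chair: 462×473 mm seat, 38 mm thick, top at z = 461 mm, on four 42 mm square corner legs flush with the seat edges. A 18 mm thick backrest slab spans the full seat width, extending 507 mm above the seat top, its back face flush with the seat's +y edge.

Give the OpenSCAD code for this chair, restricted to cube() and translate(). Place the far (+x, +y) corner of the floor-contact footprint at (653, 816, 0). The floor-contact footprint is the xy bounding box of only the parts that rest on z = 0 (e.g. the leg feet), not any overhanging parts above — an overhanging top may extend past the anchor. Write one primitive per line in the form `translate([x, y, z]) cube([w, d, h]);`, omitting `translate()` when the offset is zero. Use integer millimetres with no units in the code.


translate([191, 343, 423]) cube([462, 473, 38]);
translate([191, 343, 0]) cube([42, 42, 423]);
translate([611, 343, 0]) cube([42, 42, 423]);
translate([191, 774, 0]) cube([42, 42, 423]);
translate([611, 774, 0]) cube([42, 42, 423]);
translate([191, 798, 461]) cube([462, 18, 507]);


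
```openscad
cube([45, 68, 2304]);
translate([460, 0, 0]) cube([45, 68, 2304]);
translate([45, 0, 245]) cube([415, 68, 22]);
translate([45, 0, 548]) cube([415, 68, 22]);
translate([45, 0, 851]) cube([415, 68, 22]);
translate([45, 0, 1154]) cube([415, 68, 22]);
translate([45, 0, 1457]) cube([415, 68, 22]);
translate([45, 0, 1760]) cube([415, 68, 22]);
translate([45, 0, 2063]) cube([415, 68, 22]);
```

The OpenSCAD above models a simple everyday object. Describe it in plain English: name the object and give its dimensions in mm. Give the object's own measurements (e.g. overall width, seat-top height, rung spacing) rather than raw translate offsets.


A straight ladder. Two 45×68 mm vertical rails, 2304 mm tall, stand 505 mm apart (outside-to-outside) with their front faces coplanar on the −y side. 7 rungs, each 68 mm deep and 22 mm tall, span between the inner faces of the rails, front faces flush with the rails. The lowest rung's underside is at z = 245 mm and rungs are spaced 303 mm apart (underside to underside).


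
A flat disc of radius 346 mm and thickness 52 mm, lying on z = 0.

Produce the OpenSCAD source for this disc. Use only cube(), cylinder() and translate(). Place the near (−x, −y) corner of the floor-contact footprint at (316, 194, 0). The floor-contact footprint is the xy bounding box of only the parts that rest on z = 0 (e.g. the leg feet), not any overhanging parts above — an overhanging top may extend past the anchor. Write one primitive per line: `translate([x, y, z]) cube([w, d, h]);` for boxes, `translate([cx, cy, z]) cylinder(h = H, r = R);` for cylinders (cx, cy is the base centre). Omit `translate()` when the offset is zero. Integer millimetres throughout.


translate([662, 540, 0]) cylinder(h = 52, r = 346);


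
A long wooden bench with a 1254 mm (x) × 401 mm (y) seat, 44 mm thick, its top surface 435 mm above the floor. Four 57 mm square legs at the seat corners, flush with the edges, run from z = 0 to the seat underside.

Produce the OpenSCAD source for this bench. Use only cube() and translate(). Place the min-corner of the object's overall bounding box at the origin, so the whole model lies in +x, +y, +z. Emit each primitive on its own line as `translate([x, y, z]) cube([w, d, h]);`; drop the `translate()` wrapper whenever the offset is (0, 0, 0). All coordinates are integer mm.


translate([0, 0, 391]) cube([1254, 401, 44]);
cube([57, 57, 391]);
translate([0, 344, 0]) cube([57, 57, 391]);
translate([1197, 0, 0]) cube([57, 57, 391]);
translate([1197, 344, 0]) cube([57, 57, 391]);


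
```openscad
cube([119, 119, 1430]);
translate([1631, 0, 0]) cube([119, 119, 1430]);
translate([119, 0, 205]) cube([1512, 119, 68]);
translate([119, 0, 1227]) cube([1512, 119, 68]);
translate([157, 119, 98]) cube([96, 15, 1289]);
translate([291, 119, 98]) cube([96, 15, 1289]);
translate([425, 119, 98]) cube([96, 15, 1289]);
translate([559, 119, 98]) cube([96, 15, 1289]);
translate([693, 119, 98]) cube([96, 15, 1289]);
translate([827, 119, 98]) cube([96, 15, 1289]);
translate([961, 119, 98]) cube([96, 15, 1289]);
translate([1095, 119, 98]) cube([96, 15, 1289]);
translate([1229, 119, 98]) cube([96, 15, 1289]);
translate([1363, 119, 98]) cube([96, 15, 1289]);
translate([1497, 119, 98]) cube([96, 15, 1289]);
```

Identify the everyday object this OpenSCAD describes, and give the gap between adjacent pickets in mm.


A fence section. The picket gap is 38 mm.

Two posts, two rails, 11 pickets — a fence section. Span 1512 mm holds 11 pickets of 96 mm with 12 equal gaps: ⌊(1512 − 11·96) / 12⌋ = 38 mm.


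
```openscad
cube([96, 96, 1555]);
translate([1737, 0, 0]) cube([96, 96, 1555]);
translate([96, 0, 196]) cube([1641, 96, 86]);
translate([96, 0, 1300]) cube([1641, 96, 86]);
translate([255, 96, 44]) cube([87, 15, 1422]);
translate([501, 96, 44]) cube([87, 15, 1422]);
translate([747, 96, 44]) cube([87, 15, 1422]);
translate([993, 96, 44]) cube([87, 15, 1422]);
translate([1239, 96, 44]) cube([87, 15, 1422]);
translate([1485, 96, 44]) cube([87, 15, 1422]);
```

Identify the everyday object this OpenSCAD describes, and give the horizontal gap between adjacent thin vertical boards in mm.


A fence section. The picket gap is 159 mm.

Two posts, two rails, 6 pickets — a fence section. Span 1641 mm holds 6 pickets of 87 mm with 7 equal gaps: ⌊(1641 − 6·87) / 7⌋ = 159 mm.


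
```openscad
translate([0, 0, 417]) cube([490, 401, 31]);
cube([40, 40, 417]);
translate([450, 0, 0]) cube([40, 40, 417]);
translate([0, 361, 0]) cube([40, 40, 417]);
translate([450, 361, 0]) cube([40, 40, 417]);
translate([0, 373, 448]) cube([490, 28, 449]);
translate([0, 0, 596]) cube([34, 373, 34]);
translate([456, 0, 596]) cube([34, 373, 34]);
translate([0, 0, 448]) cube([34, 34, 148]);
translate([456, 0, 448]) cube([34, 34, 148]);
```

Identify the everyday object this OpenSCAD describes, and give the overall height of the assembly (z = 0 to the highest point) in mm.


A chair. The overall height is 897 mm.

A slab on four corner posts with a tall panel at the back — a chair. The seat slab sits at z = 417 with thickness 31, and the 449 mm backrest starts at the seat top, so the overall height is 417 + 31 + 449 = 897 mm.


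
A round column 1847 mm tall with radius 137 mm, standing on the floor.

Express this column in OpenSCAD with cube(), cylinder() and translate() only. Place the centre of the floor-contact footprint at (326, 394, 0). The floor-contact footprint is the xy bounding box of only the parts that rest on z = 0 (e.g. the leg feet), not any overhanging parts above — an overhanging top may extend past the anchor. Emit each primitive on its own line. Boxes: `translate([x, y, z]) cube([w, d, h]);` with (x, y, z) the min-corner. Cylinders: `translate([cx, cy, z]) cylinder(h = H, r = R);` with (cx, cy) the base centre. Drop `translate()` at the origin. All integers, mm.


translate([326, 394, 0]) cylinder(h = 1847, r = 137);


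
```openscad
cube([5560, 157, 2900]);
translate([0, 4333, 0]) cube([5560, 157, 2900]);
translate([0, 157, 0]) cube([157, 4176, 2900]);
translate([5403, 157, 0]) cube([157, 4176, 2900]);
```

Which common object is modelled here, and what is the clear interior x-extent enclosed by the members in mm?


A house (or room) frame. The interior width is 5246 mm.

Four 2900 mm walls enclosing a rectangle with no floor or roof — a room or house frame. Outside width is 5560 mm and wall thickness is 157 mm, so the interior width is 5560 − 2 × 157 = 5246 mm.


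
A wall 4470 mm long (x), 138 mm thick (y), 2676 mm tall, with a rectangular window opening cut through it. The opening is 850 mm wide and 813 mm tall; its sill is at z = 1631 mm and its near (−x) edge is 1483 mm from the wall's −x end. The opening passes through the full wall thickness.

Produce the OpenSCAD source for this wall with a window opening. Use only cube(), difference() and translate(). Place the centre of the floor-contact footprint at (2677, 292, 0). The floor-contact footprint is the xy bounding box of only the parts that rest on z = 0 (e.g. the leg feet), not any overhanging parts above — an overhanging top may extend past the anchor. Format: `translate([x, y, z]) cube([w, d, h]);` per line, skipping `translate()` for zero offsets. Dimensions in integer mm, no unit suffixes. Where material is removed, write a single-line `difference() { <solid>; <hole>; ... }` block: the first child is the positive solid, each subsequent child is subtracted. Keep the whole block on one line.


difference() { translate([442, 223, 0]) cube([4470, 138, 2676]); translate([1925, 223, 1631]) cube([850, 138, 813]); }


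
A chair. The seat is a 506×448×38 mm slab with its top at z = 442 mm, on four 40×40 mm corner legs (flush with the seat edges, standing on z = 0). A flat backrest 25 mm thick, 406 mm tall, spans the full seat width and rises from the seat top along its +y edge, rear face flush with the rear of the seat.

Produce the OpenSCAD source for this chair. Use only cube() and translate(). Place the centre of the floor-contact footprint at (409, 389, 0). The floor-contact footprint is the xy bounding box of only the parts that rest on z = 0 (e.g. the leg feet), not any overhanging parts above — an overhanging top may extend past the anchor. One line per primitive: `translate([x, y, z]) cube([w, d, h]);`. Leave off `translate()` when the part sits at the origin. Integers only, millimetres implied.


// leg_h = 442 - 38 = 404
translate([156, 165, 404]) cube([506, 448, 38]);
translate([156, 165, 0]) cube([40, 40, 404]);
translate([622, 165, 0]) cube([40, 40, 404]);
translate([156, 573, 0]) cube([40, 40, 404]);
translate([622, 573, 0]) cube([40, 40, 404]);
translate([156, 588, 442]) cube([506, 25, 406]);


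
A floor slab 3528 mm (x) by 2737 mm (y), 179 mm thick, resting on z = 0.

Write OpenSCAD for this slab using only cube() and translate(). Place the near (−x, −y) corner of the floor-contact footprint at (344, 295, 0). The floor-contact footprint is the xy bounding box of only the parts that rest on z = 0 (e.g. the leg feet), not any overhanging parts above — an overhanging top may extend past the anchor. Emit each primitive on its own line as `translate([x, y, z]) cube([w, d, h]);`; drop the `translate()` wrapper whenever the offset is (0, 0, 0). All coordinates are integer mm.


translate([344, 295, 0]) cube([3528, 2737, 179]);


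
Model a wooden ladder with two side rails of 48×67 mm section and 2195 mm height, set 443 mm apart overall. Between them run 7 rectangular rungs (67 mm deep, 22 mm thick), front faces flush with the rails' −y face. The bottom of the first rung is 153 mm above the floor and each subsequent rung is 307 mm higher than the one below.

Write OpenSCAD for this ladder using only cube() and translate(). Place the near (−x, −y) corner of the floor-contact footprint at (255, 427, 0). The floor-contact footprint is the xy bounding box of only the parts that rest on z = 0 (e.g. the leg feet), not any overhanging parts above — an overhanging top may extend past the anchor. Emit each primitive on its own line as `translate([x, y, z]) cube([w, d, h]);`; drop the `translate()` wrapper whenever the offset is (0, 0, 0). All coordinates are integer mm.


// rung span = 443 - 2*48 = 347
// rung[k] z = 153 + k*307
translate([255, 427, 0]) cube([48, 67, 2195]);
translate([650, 427, 0]) cube([48, 67, 2195]);
translate([303, 427, 153]) cube([347, 67, 22]);
translate([303, 427, 460]) cube([347, 67, 22]);
translate([303, 427, 767]) cube([347, 67, 22]);
translate([303, 427, 1074]) cube([347, 67, 22]);
translate([303, 427, 1381]) cube([347, 67, 22]);
translate([303, 427, 1688]) cube([347, 67, 22]);
translate([303, 427, 1995]) cube([347, 67, 22]);


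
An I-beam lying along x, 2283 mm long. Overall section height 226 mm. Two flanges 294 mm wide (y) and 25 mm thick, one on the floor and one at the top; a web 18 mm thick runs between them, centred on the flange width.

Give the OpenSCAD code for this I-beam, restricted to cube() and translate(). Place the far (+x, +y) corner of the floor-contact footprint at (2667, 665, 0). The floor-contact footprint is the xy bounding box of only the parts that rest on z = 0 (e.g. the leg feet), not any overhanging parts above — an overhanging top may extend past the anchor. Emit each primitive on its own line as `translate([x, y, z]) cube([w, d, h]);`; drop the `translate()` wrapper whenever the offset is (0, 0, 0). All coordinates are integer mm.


translate([384, 371, 0]) cube([2283, 294, 25]);
translate([384, 509, 25]) cube([2283, 18, 176]);
translate([384, 371, 201]) cube([2283, 294, 25]);


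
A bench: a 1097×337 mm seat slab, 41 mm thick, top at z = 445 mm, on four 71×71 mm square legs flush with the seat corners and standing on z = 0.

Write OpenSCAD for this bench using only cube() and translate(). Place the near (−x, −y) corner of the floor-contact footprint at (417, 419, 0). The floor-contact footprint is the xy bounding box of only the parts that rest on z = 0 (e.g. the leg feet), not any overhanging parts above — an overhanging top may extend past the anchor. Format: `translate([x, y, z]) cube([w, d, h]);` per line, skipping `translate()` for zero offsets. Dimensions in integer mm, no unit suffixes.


translate([417, 419, 404]) cube([1097, 337, 41]);
translate([417, 419, 0]) cube([71, 71, 404]);
translate([417, 685, 0]) cube([71, 71, 404]);
translate([1443, 419, 0]) cube([71, 71, 404]);
translate([1443, 685, 0]) cube([71, 71, 404]);


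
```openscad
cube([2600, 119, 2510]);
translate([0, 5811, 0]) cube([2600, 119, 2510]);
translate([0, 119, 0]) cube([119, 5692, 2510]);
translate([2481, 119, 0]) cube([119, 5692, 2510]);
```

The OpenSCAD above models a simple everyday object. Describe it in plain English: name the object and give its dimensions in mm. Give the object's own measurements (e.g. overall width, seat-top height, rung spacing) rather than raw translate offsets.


The wall frame of a small rectangular building: four walls, each 2510 mm tall and 119 mm thick, enclosing a footprint 2600 mm (x) by 5930 mm (y) outside-to-outside, with no floor or roof. The front and back walls (the −y and +y sides) span the full width; the two side walls fit between them.


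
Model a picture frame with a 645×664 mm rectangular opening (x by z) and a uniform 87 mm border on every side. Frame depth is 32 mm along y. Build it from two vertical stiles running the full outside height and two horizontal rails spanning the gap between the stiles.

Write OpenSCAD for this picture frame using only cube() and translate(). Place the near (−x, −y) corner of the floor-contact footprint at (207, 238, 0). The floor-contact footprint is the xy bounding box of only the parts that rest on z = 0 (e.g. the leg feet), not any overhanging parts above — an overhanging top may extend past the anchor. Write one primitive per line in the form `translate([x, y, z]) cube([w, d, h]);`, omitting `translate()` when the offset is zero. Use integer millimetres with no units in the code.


translate([207, 238, 0]) cube([87, 32, 838]);
translate([939, 238, 0]) cube([87, 32, 838]);
translate([294, 238, 0]) cube([645, 32, 87]);
translate([294, 238, 751]) cube([645, 32, 87]);


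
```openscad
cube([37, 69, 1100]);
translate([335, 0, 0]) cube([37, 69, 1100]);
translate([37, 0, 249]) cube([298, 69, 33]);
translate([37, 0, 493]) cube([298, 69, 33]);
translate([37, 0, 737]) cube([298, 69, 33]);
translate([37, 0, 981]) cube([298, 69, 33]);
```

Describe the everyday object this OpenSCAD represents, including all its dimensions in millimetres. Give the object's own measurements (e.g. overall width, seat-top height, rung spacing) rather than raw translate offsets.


A straight ladder. Two 37×69 mm vertical rails, 1100 mm tall, stand 372 mm apart (outside-to-outside) with their front faces coplanar on the −y side. 4 rungs, each 69 mm deep and 33 mm tall, span between the inner faces of the rails, front faces flush with the rails. The lowest rung's underside is at z = 249 mm and rungs are spaced 244 mm apart (underside to underside).


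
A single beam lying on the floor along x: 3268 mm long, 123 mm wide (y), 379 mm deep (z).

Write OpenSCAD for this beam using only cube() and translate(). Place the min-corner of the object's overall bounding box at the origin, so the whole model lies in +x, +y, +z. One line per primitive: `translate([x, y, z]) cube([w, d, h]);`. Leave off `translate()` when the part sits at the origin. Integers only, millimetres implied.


cube([3268, 123, 379]);


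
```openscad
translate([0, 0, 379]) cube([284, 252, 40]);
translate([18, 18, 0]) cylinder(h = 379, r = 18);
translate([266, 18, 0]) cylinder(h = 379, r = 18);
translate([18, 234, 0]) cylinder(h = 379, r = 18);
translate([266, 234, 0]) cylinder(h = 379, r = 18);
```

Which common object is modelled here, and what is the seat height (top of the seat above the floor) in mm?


A stool. The seat height is 419 mm.

A 284×252×40 slab at z = 379 on four corner cylinders — a stool. The seat top is 379 + 40 = 419 mm.


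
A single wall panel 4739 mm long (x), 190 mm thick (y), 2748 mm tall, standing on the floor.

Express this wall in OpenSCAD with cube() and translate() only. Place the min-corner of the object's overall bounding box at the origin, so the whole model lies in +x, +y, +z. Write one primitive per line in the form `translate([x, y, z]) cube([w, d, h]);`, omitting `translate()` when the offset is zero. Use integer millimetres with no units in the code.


cube([4739, 190, 2748]);


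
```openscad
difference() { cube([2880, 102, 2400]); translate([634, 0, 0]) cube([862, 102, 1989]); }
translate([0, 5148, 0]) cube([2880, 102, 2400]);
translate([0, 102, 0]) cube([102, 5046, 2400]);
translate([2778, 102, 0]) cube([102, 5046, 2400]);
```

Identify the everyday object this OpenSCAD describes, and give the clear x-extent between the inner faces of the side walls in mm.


A single room. The interior width is 2676 mm.

Four walls enclosing a rectangle with a door in the front wall — a room. Outside width 2880 minus two 102 mm walls gives 2676 mm.


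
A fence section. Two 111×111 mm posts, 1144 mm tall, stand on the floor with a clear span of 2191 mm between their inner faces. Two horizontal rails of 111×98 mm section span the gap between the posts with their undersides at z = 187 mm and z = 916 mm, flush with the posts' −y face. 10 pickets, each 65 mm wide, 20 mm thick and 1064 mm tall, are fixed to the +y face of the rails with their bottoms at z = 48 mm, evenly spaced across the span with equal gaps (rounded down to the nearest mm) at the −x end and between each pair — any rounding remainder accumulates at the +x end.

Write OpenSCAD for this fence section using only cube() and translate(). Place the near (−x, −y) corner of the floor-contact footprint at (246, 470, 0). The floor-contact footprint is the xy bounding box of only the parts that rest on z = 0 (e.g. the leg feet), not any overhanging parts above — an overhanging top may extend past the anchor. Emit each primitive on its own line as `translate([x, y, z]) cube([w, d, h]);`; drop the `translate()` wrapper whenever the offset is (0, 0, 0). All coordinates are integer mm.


translate([246, 470, 0]) cube([111, 111, 1144]);
translate([2548, 470, 0]) cube([111, 111, 1144]);
translate([357, 470, 187]) cube([2191, 111, 98]);
translate([357, 470, 916]) cube([2191, 111, 98]);
translate([497, 581, 48]) cube([65, 20, 1064]);
translate([702, 581, 48]) cube([65, 20, 1064]);
translate([907, 581, 48]) cube([65, 20, 1064]);
translate([1112, 581, 48]) cube([65, 20, 1064]);
translate([1317, 581, 48]) cube([65, 20, 1064]);
translate([1522, 581, 48]) cube([65, 20, 1064]);
translate([1727, 581, 48]) cube([65, 20, 1064]);
translate([1932, 581, 48]) cube([65, 20, 1064]);
translate([2137, 581, 48]) cube([65, 20, 1064]);
translate([2342, 581, 48]) cube([65, 20, 1064]);


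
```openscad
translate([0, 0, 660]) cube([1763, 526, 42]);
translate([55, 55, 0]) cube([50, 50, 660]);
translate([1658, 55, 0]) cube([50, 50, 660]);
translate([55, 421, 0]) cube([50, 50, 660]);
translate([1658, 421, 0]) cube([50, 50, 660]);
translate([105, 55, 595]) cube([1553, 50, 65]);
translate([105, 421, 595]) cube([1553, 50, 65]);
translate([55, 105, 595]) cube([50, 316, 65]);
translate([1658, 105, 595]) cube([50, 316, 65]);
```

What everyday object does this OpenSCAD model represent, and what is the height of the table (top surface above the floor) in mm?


A table. The table height is 702 mm.

A 1763×526×42 slab sits at z = 660 on four 50 mm square posts — a table. The top surface is at 660 + 42 = 702 mm.


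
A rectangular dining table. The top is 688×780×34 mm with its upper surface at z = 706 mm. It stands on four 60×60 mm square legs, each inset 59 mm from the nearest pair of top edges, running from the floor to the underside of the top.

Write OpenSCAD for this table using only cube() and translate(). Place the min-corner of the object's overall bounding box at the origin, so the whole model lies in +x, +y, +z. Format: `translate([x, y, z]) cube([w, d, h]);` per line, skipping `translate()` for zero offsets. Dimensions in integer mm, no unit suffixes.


translate([0, 0, 672]) cube([688, 780, 34]);
translate([59, 59, 0]) cube([60, 60, 672]);
translate([569, 59, 0]) cube([60, 60, 672]);
translate([59, 661, 0]) cube([60, 60, 672]);
translate([569, 661, 0]) cube([60, 60, 672]);


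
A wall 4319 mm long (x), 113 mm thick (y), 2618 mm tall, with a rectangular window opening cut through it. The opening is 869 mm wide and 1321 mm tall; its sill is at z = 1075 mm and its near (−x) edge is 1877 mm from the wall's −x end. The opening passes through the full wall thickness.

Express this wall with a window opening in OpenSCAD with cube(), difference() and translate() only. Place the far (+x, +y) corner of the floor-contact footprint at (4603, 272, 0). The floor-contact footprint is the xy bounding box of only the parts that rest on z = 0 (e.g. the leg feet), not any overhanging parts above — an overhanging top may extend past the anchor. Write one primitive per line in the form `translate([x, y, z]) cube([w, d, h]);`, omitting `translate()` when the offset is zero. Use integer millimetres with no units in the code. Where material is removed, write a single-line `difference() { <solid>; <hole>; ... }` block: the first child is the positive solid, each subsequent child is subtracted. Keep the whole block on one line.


difference() { translate([284, 159, 0]) cube([4319, 113, 2618]); translate([2161, 159, 1075]) cube([869, 113, 1321]); }


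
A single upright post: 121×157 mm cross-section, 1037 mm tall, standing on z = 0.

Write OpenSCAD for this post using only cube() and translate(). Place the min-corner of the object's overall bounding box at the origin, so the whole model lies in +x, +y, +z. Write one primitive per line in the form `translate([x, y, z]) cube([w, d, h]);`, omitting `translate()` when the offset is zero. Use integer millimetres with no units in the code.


cube([121, 157, 1037]);


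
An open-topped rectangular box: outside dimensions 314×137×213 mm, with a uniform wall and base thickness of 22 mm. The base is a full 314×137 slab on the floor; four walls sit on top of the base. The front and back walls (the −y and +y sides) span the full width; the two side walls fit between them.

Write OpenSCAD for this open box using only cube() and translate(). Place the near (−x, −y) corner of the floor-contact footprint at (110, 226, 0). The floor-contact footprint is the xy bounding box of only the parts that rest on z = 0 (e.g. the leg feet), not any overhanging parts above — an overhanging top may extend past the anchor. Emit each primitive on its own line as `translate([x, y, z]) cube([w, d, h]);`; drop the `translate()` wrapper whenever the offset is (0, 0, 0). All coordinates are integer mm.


translate([110, 226, 0]) cube([314, 137, 22]);
translate([110, 226, 22]) cube([314, 22, 191]);
translate([110, 341, 22]) cube([314, 22, 191]);
translate([110, 248, 22]) cube([22, 93, 191]);
translate([402, 248, 22]) cube([22, 93, 191]);


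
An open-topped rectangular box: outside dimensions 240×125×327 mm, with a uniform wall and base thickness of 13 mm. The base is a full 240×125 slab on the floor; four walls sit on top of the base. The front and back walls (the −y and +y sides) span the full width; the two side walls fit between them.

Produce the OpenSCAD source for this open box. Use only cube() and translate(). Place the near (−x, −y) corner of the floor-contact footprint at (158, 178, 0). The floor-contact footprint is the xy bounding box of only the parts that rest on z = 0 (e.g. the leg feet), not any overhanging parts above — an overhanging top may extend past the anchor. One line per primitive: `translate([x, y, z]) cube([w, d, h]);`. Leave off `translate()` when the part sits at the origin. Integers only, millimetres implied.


translate([158, 178, 0]) cube([240, 125, 13]);
translate([158, 178, 13]) cube([240, 13, 314]);
translate([158, 290, 13]) cube([240, 13, 314]);
translate([158, 191, 13]) cube([13, 99, 314]);
translate([385, 191, 13]) cube([13, 99, 314]);


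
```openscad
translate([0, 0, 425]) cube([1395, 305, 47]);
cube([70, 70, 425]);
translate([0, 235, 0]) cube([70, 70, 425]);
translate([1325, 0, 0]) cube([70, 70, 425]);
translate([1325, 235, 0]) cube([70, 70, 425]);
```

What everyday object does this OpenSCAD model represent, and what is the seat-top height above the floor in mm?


A bench. The seat-top height is 472 mm.

A long slab on four corner posts — a bench. The slab sits at z = 425 with thickness 47, so the top is 425 + 47 = 472 mm.


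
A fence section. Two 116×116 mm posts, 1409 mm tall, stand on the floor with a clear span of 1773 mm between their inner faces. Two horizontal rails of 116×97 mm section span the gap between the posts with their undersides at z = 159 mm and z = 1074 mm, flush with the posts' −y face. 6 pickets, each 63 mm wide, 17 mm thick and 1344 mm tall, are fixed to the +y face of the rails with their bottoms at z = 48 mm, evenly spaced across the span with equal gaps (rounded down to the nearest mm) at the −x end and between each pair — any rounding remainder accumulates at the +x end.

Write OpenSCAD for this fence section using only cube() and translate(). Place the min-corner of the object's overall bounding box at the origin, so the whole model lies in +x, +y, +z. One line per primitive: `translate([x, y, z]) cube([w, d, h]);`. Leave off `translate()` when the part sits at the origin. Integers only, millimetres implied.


cube([116, 116, 1409]);
translate([1889, 0, 0]) cube([116, 116, 1409]);
translate([116, 0, 159]) cube([1773, 116, 97]);
translate([116, 0, 1074]) cube([1773, 116, 97]);
translate([315, 116, 48]) cube([63, 17, 1344]);
translate([577, 116, 48]) cube([63, 17, 1344]);
translate([839, 116, 48]) cube([63, 17, 1344]);
translate([1101, 116, 48]) cube([63, 17, 1344]);
translate([1363, 116, 48]) cube([63, 17, 1344]);
translate([1625, 116, 48]) cube([63, 17, 1344]);


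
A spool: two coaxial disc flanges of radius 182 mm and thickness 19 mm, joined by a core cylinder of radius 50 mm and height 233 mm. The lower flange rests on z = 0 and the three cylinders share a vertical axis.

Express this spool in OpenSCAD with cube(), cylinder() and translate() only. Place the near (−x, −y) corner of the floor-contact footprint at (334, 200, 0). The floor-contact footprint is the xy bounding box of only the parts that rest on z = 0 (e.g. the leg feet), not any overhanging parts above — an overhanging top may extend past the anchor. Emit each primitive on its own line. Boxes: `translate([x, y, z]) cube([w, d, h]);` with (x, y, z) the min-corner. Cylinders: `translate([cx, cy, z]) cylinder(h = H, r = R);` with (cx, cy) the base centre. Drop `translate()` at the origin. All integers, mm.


translate([516, 382, 0]) cylinder(h = 19, r = 182);
translate([516, 382, 19]) cylinder(h = 233, r = 50);
translate([516, 382, 252]) cylinder(h = 19, r = 182);


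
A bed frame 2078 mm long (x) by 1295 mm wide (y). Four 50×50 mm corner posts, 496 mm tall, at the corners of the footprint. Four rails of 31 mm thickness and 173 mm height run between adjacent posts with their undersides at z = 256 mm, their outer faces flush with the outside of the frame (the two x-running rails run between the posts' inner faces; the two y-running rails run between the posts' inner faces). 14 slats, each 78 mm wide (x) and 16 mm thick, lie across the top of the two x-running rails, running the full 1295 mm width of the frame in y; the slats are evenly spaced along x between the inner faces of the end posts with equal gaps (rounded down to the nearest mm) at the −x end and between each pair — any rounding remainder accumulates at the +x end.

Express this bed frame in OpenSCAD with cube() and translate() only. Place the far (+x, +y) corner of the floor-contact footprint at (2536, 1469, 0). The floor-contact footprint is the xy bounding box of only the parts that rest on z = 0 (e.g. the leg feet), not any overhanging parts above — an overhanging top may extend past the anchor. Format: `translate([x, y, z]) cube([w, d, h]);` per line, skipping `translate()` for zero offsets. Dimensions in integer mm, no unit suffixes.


translate([458, 174, 0]) cube([50, 50, 496]);
translate([458, 1419, 0]) cube([50, 50, 496]);
translate([2486, 174, 0]) cube([50, 50, 496]);
translate([2486, 1419, 0]) cube([50, 50, 496]);
translate([508, 174, 256]) cube([1978, 31, 173]);
translate([508, 1438, 256]) cube([1978, 31, 173]);
translate([458, 224, 256]) cube([31, 1195, 173]);
translate([2505, 224, 256]) cube([31, 1195, 173]);
translate([567, 174, 429]) cube([78, 1295, 16]);
translate([704, 174, 429]) cube([78, 1295, 16]);
translate([841, 174, 429]) cube([78, 1295, 16]);
translate([978, 174, 429]) cube([78, 1295, 16]);
translate([1115, 174, 429]) cube([78, 1295, 16]);
translate([1252, 174, 429]) cube([78, 1295, 16]);
translate([1389, 174, 429]) cube([78, 1295, 16]);
translate([1526, 174, 429]) cube([78, 1295, 16]);
translate([1663, 174, 429]) cube([78, 1295, 16]);
translate([1800, 174, 429]) cube([78, 1295, 16]);
translate([1937, 174, 429]) cube([78, 1295, 16]);
translate([2074, 174, 429]) cube([78, 1295, 16]);
translate([2211, 174, 429]) cube([78, 1295, 16]);
translate([2348, 174, 429]) cube([78, 1295, 16]);


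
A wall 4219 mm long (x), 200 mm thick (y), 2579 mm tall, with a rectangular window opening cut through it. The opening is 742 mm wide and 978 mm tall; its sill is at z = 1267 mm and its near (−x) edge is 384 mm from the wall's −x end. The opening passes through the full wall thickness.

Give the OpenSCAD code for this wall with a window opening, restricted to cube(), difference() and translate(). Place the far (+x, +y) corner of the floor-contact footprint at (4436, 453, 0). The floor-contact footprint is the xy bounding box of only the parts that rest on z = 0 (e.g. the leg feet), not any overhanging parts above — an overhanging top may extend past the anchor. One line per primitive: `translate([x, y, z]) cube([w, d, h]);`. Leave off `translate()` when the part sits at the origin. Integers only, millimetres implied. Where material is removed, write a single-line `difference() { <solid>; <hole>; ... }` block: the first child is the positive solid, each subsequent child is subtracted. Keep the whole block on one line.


difference() { translate([217, 253, 0]) cube([4219, 200, 2579]); translate([601, 253, 1267]) cube([742, 200, 978]); }


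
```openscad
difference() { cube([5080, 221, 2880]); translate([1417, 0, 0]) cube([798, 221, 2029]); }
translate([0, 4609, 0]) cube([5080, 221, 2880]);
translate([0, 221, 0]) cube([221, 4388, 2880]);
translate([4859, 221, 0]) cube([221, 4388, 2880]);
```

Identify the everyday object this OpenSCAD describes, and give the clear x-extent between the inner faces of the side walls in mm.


A single room. The interior width is 4638 mm.

Four walls enclosing a rectangle with a door in the front wall — a room. Outside width 5080 minus two 221 mm walls gives 4638 mm.


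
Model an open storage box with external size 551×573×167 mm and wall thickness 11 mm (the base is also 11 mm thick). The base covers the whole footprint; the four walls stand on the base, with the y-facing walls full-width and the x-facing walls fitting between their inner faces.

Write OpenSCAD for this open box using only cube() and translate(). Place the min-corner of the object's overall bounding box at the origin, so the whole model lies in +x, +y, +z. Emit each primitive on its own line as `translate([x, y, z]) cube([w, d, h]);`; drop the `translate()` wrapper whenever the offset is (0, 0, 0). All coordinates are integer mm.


cube([551, 573, 11]);
translate([0, 0, 11]) cube([551, 11, 156]);
translate([0, 562, 11]) cube([551, 11, 156]);
translate([0, 11, 11]) cube([11, 551, 156]);
translate([540, 11, 11]) cube([11, 551, 156]);


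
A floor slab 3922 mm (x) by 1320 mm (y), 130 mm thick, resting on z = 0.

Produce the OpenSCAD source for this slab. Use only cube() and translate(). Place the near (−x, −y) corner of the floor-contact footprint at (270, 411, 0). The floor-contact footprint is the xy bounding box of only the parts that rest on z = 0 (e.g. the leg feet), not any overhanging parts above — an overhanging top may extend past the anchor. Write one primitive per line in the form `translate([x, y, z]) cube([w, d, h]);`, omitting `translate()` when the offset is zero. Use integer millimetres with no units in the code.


translate([270, 411, 0]) cube([3922, 1320, 130]);


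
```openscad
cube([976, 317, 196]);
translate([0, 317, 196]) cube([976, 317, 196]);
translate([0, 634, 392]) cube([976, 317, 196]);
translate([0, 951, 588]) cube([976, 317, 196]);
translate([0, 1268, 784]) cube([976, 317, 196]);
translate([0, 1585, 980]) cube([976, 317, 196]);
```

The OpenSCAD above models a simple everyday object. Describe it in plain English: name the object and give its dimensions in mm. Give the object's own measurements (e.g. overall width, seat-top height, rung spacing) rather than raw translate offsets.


A straight staircase of 6 solid steps. Each step is 976 mm wide (x), 317 mm deep (y, the going) and 196 mm tall (the rise). The first step rests on the floor; each subsequent step sits one going further in +y and one rise higher in +z, directly behind and above the previous step with no overlap.


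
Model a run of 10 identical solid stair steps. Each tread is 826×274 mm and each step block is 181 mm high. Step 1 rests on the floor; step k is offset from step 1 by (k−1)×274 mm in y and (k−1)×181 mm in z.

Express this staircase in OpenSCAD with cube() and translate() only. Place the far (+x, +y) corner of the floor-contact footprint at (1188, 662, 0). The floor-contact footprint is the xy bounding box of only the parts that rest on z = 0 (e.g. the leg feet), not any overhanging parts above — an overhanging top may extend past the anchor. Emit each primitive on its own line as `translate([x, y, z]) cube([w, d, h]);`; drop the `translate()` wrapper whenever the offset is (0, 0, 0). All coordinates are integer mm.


translate([362, 388, 0]) cube([826, 274, 181]);
translate([362, 662, 181]) cube([826, 274, 181]);
translate([362, 936, 362]) cube([826, 274, 181]);
translate([362, 1210, 543]) cube([826, 274, 181]);
translate([362, 1484, 724]) cube([826, 274, 181]);
translate([362, 1758, 905]) cube([826, 274, 181]);
translate([362, 2032, 1086]) cube([826, 274, 181]);
translate([362, 2306, 1267]) cube([826, 274, 181]);
translate([362, 2580, 1448]) cube([826, 274, 181]);
translate([362, 2854, 1629]) cube([826, 274, 181]);


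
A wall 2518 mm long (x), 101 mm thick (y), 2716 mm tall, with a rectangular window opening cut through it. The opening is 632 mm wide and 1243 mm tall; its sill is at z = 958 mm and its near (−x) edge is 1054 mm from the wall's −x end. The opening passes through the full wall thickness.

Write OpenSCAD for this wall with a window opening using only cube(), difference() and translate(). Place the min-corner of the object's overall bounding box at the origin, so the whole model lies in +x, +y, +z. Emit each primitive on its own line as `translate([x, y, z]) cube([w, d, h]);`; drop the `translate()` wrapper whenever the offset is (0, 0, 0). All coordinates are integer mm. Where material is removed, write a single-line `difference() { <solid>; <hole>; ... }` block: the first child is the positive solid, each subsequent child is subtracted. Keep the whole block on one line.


difference() { cube([2518, 101, 2716]); translate([1054, 0, 958]) cube([632, 101, 1243]); }


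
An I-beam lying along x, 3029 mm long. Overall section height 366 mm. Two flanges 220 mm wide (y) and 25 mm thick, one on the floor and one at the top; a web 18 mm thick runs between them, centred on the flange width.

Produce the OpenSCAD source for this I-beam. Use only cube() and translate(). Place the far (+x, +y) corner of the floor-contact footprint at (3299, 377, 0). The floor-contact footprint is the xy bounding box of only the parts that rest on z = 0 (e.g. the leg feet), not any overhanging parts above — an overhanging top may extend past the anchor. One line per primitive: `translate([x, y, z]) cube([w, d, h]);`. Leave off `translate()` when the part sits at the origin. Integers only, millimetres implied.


translate([270, 157, 0]) cube([3029, 220, 25]);
translate([270, 258, 25]) cube([3029, 18, 316]);
translate([270, 157, 341]) cube([3029, 220, 25]);


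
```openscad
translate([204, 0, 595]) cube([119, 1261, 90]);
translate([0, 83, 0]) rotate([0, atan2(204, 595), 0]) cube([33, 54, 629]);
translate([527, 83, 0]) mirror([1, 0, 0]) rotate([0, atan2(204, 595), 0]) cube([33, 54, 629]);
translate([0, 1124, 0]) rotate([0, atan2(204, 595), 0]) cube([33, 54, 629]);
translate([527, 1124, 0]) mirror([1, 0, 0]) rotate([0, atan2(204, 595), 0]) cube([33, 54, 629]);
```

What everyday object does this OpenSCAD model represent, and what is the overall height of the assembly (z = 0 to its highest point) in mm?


A sawhorse. The overall height is 685 mm.

A beam across two mirrored pairs of raked legs — a sawhorse. The beam's underside is at z = 595 (matching the legs' vertical rise in atan2(204, 595)) and the beam is 90 mm tall, so its top is at 595 + 90 = 685 mm. The raked legs top out at the beam's underside, so that is the highest point.


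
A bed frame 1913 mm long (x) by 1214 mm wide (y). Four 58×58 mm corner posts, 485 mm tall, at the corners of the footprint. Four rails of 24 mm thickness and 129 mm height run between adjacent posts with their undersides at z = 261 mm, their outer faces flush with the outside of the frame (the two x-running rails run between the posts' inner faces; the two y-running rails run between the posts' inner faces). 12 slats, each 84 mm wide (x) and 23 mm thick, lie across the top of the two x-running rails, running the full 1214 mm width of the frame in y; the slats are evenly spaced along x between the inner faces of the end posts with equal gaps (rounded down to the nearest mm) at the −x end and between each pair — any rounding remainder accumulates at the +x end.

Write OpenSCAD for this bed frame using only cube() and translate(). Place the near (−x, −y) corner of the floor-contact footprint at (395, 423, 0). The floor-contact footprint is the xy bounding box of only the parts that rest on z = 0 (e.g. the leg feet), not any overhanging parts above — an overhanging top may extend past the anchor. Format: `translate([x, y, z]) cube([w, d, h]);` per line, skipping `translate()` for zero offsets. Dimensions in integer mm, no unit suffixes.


// slat z = rail_z + rail_h = 261 + 129 = 390
// slat gap = ⌊(1797 − 12·84) / 13⌋ = 60
translate([395, 423, 0]) cube([58, 58, 485]);
translate([395, 1579, 0]) cube([58, 58, 485]);
translate([2250, 423, 0]) cube([58, 58, 485]);
translate([2250, 1579, 0]) cube([58, 58, 485]);
translate([453, 423, 261]) cube([1797, 24, 129]);
translate([453, 1613, 261]) cube([1797, 24, 129]);
translate([395, 481, 261]) cube([24, 1098, 129]);
translate([2284, 481, 261]) cube([24, 1098, 129]);
translate([513, 423, 390]) cube([84, 1214, 23]);
translate([657, 423, 390]) cube([84, 1214, 23]);
translate([801, 423, 390]) cube([84, 1214, 23]);
translate([945, 423, 390]) cube([84, 1214, 23]);
translate([1089, 423, 390]) cube([84, 1214, 23]);
translate([1233, 423, 390]) cube([84, 1214, 23]);
translate([1377, 423, 390]) cube([84, 1214, 23]);
translate([1521, 423, 390]) cube([84, 1214, 23]);
translate([1665, 423, 390]) cube([84, 1214, 23]);
translate([1809, 423, 390]) cube([84, 1214, 23]);
translate([1953, 423, 390]) cube([84, 1214, 23]);
translate([2097, 423, 390]) cube([84, 1214, 23]);
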